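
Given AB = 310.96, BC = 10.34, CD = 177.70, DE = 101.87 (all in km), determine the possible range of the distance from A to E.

21.05 ≤ AE ≤ 600.87 km

The maximum is all hops collinear in one direction: 310.96 + 10.34 + 177.70 + 101.87 = 600.87.
The longest hop is 310.96; the others sum to 289.91. Folding the others back against it leaves at least 310.96 − 289.91 = 21.05.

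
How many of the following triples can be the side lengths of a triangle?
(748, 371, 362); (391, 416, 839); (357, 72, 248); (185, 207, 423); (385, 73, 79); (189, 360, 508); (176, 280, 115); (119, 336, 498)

(362,371,748): 362+371 ≤ 748 → not valid
(391,416,839): 391+416 ≤ 839 → not valid
(72,248,357): 72+248 ≤ 357 → not valid
(185,207,423): 185+207 ≤ 423 → not valid
(73,79,385): 73+79 ≤ 385 → not valid
(189,360,508): 189+360 > 508 → valid
(115,176,280): 115+176 > 280 → valid
(119,336,498): 119+336 ≤ 498 → not valid
2 of the 8 triples form a triangle.

2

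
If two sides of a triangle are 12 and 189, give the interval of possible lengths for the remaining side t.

By the triangle inequality, t must be less than 12 + 189 = 201 and greater than |12 − 189| = 177.

177 < t < 201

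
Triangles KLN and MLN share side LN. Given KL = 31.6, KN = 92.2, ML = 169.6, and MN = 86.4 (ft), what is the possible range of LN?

83.2 < LN < 123.8

From triangle KLN: |31.6 − 92.2| < LN < 31.6 + 92.2, i.e. 60.6 < LN < 123.8.
From triangle MLN: 83.2 < LN < 256.0.
Both must hold, so LN lies in the intersection.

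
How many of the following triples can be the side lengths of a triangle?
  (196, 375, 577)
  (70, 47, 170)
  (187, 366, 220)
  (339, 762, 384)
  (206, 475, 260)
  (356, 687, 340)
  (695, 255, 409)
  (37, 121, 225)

2

(196,375,577): 196+375 ≤ 577 → not valid
(47,70,170): 47+70 ≤ 170 → not valid
(187,220,366): 187+220 > 366 → valid
(339,384,762): 339+384 ≤ 762 → not valid
(206,260,475): 206+260 ≤ 475 → not valid
(340,356,687): 340+356 > 687 → valid
(255,409,695): 255+409 ≤ 695 → not valid
(37,121,225): 37+121 ≤ 225 → not valid
2 of the 8 triples form a triangle.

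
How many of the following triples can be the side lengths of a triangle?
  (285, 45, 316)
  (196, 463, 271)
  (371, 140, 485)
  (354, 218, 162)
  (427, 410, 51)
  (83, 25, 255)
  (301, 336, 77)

6

(45,285,316): 45+285 > 316 → valid
(196,271,463): 196+271 > 463 → valid
(140,371,485): 140+371 > 485 → valid
(162,218,354): 162+218 > 354 → valid
(51,410,427): 51+410 > 427 → valid
(25,83,255): 25+83 ≤ 255 → not valid
(77,301,336): 77+301 > 336 → valid
6 of the 7 triples form a triangle.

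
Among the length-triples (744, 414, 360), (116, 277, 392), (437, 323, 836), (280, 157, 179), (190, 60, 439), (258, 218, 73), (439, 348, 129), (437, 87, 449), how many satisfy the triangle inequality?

6

(360,414,744): 360+414 > 744 → valid
(116,277,392): 116+277 > 392 → valid
(323,437,836): 323+437 ≤ 836 → not valid
(157,179,280): 157+179 > 280 → valid
(60,190,439): 60+190 ≤ 439 → not valid
(73,218,258): 73+218 > 258 → valid
(129,348,439): 129+348 > 439 → valid
(87,437,449): 87+437 > 449 → valid
6 of the 8 triples form a triangle.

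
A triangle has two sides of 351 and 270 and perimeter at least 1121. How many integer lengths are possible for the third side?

121

Triangle inequality: 81 < x < 621. Perimeter ≥ 1121 gives x ≥ 1121 − 351 − 270 = 500.
So 500 ≤ x < 621; integers 500 through 620: 121 values.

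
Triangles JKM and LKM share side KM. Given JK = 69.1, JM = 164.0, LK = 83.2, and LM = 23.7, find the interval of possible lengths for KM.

From triangle JKM: |69.1 − 164.0| < KM < 69.1 + 164.0, i.e. 94.9 < KM < 233.1.
From triangle LKM: 59.5 < KM < 106.9.
Both must hold, so KM lies in the intersection.

94.9 < KM < 106.9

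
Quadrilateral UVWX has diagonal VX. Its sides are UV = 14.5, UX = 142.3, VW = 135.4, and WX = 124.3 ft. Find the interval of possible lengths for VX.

127.8 < VX < 156.8

From triangle UVX: |14.5 − 142.3| < VX < 14.5 + 142.3, i.e. 127.8 < VX < 156.8.
From triangle WVX: 11.1 < VX < 259.7.
Both must hold, so VX lies in the intersection.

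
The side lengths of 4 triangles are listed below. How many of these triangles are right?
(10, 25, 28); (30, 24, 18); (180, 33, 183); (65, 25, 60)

3

(10,25,28): 10²+25² = 725 < 784 = 28² → obtuse
(30,24,18): 18²+24² = 900 = 30² → right
(180,33,183): 33²+180² = 33489 = 183² → right
(65,25,60): 25²+60² = 4225 = 65² → right
3 of the 4 are right.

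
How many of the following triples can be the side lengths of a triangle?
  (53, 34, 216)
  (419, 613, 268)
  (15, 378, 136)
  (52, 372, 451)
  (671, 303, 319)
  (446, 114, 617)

(34,53,216): 34+53 ≤ 216 → not valid
(268,419,613): 268+419 > 613 → valid
(15,136,378): 15+136 ≤ 378 → not valid
(52,372,451): 52+372 ≤ 451 → not valid
(303,319,671): 303+319 ≤ 671 → not valid
(114,446,617): 114+446 ≤ 617 → not valid
1 of the 6 triples forms a triangle.

1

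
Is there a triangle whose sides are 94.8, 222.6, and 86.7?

No

The longest side is 222.6, but the other two sum to only 181.5.
181.5 < 222.6, so the triangle inequality fails.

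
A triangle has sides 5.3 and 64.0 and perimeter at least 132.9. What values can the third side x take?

63.6 ≤ x < 69.3

Triangle inequality alone gives 58.7 < x < 69.3.
The perimeter condition gives x ≥ 132.9 − 5.3 − 64.0 = 63.6.
Intersecting the two: 63.6 ≤ x < 69.3.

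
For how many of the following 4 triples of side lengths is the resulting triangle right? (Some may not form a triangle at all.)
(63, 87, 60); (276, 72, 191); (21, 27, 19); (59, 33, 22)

(63,87,60): 60²+63² = 7569 = 87² → right
(276,72,191): 72+191 ≤ 276, not a triangle
(21,27,19): 19²+21² = 802 > 729 = 27² → acute
(59,33,22): 22+33 ≤ 59, not a triangle
1 of the 4 is right.

1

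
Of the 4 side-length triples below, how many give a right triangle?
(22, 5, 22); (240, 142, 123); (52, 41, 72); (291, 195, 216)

(22,5,22): 5²+22² = 509 > 484 = 22² → acute
(240,142,123): 123²+142² = 35293 < 57600 = 240² → obtuse
(52,41,72): 41²+52² = 4385 < 5184 = 72² → obtuse
(291,195,216): 195²+216² = 84681 = 291² → right
1 of the 4 is right.

1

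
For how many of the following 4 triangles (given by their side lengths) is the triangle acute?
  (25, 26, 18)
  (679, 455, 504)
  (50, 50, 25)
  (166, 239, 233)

(25,26,18): 18²+25² = 949 > 676 = 26² → acute
(679,455,504): 455²+504² = 461041 = 679² → right
(50,50,25): 25²+50² = 3125 > 2500 = 50² → acute
(166,239,233): 166²+233² = 81845 > 57121 = 239² → acute
3 of the 4 are acute.

3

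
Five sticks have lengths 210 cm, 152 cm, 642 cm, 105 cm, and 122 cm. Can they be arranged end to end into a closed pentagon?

For a pentagon, each side must be shorter than the sum of the others.
Here the longest side is 642, but the remaining 4 sides sum to only 589.

No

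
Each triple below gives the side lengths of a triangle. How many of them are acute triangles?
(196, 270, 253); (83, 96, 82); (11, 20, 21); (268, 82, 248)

3

(196,270,253): 196²+253² = 102425 > 72900 = 270² → acute
(83,96,82): 82²+83² = 13613 > 9216 = 96² → acute
(11,20,21): 11²+20² = 521 > 441 = 21² → acute
(268,82,248): 82²+248² = 68228 < 71824 = 268² → obtuse
3 of the 4 are acute.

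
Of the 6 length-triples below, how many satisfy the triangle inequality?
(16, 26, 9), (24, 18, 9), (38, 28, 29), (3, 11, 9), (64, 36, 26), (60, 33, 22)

(9,16,26): 9+16 ≤ 26 → not valid
(9,18,24): 9+18 > 24 → valid
(28,29,38): 28+29 > 38 → valid
(3,9,11): 3+9 > 11 → valid
(26,36,64): 26+36 ≤ 64 → not valid
(22,33,60): 22+33 ≤ 60 → not valid
3 of the 6 triples form a triangle.

3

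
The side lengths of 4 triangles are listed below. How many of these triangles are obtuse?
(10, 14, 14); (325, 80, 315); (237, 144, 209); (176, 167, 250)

(10,14,14): 10²+14² = 296 > 196 = 14² → acute
(325,80,315): 80²+315² = 105625 = 325² → right
(237,144,209): 144²+209² = 64417 > 56169 = 237² → acute
(176,167,250): 167²+176² = 58865 < 62500 = 250² → obtuse
1 of the 4 is obtuse.

1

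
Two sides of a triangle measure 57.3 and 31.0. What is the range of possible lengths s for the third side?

By the triangle inequality, s must be less than 57.3 + 31.0 = 88.3 and greater than |57.3 − 31.0| = 26.3.

26.3 < s < 88.3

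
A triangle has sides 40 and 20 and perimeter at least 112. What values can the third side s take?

52 ≤ s < 60

Triangle inequality alone gives 20 < s < 60.
The perimeter condition gives s ≥ 112 − 40 − 20 = 52.
Intersecting the two: 52 ≤ s < 60.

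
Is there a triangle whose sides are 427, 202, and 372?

The longest side is 427, and the other two sum to 574.
Since 574 > 427, the triangle inequality holds.

Yes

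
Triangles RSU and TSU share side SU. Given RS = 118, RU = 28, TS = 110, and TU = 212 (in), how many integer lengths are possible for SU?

From triangle RSU: 90 < SU < 146.
From triangle TSU: 102 < SU < 322.
Intersection: 102 < SU < 146, so integers 103 through 145: 43 values.

43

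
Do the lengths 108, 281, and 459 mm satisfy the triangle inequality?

No

The longest side is 459, but the other two sum to only 389.
389 < 459, so the triangle inequality fails.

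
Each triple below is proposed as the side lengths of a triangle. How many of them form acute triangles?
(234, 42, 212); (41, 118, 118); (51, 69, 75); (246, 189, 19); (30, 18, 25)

3

(234,42,212): 42²+212² = 46708 < 54756 = 234² → obtuse
(41,118,118): 41²+118² = 15605 > 13924 = 118² → acute
(51,69,75): 51²+69² = 7362 > 5625 = 75² → acute
(246,189,19): 19+189 ≤ 246, not a triangle
(30,18,25): 18²+25² = 949 > 900 = 30² → acute
3 of the 5 are acute.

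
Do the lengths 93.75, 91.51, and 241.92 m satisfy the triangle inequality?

The longest side is 241.92, but the other two sum to only 185.26.
185.26 < 241.92, so the triangle inequality fails.

No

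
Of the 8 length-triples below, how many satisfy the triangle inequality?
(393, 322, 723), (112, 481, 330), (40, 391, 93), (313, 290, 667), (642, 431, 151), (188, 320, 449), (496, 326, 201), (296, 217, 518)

(322,393,723): 322+393 ≤ 723 → not valid
(112,330,481): 112+330 ≤ 481 → not valid
(40,93,391): 40+93 ≤ 391 → not valid
(290,313,667): 290+313 ≤ 667 → not valid
(151,431,642): 151+431 ≤ 642 → not valid
(188,320,449): 188+320 > 449 → valid
(201,326,496): 201+326 > 496 → valid
(217,296,518): 217+296 ≤ 518 → not valid
2 of the 8 triples form a triangle.

2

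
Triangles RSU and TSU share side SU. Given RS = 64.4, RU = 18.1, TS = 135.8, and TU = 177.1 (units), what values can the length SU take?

From triangle RSU: |64.4 − 18.1| < SU < 64.4 + 18.1, i.e. 46.3 < SU < 82.5.
From triangle TSU: 41.3 < SU < 312.9.
Both must hold, so SU lies in the intersection.

46.3 < SU < 82.5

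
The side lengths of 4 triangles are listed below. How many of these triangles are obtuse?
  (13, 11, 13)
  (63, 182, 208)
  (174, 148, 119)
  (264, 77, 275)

1

(13,11,13): 11²+13² = 290 > 169 = 13² → acute
(63,182,208): 63²+182² = 37093 < 43264 = 208² → obtuse
(174,148,119): 119²+148² = 36065 > 30276 = 174² → acute
(264,77,275): 77²+264² = 75625 = 275² → right
1 of the 4 is obtuse.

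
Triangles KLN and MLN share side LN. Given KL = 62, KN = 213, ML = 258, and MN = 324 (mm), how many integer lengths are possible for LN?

From triangle KLN: 151 < LN < 275.
From triangle MLN: 66 < LN < 582.
Intersection: 151 < LN < 275, so integers 152 through 274: 123 values.

123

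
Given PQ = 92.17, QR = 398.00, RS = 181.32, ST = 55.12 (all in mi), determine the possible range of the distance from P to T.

The maximum is all hops collinear in one direction: 92.17 + 398.00 + 181.32 + 55.12 = 726.61.
The longest hop is 398.00; the others sum to 328.61. Folding the others back against it leaves at least 398.00 − 328.61 = 69.39.

69.39 ≤ PT ≤ 726.61 mi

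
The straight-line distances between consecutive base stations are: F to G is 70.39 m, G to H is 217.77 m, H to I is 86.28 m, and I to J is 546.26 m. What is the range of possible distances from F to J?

The maximum is all hops collinear in one direction: 70.39 + 217.77 + 86.28 + 546.26 = 920.70.
The longest hop is 546.26; the others sum to 374.44. Folding the others back against it leaves at least 546.26 − 374.44 = 171.82.

171.82 ≤ FJ ≤ 920.70 m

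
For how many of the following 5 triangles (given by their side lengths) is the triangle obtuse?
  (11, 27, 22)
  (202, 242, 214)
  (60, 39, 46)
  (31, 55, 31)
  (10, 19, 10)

3

(11,27,22): 11²+22² = 605 < 729 = 27² → obtuse
(202,242,214): 202²+214² = 86600 > 58564 = 242² → acute
(60,39,46): 39²+46² = 3637 > 3600 = 60² → acute
(31,55,31): 31²+31² = 1922 < 3025 = 55² → obtuse
(10,19,10): 10²+10² = 200 < 361 = 19² → obtuse
3 of the 5 are obtuse.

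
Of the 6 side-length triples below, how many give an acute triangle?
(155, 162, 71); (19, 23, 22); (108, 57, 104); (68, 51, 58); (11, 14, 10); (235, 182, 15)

(155,162,71): 71²+155² = 29066 > 26244 = 162² → acute
(19,23,22): 19²+22² = 845 > 529 = 23² → acute
(108,57,104): 57²+104² = 14065 > 11664 = 108² → acute
(68,51,58): 51²+58² = 5965 > 4624 = 68² → acute
(11,14,10): 10²+11² = 221 > 196 = 14² → acute
(235,182,15): 15+182 ≤ 235, not a triangle
5 of the 6 are acute.

5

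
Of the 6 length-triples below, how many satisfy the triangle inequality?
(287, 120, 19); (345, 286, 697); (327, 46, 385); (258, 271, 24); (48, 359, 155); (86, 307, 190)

1

(19,120,287): 19+120 ≤ 287 → not valid
(286,345,697): 286+345 ≤ 697 → not valid
(46,327,385): 46+327 ≤ 385 → not valid
(24,258,271): 24+258 > 271 → valid
(48,155,359): 48+155 ≤ 359 → not valid
(86,190,307): 86+190 ≤ 307 → not valid
1 of the 6 triples forms a triangle.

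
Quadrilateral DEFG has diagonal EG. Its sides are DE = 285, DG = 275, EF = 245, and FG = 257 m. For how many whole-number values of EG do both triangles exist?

489

From triangle DEG: 10 < EG < 560.
From triangle FEG: 12 < EG < 502.
Intersection: 12 < EG < 502, so integers 13 through 501: 489 values.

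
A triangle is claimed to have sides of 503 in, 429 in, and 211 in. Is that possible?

The longest side is 503, and the other two sum to 640.
Since 640 > 503, the triangle inequality holds.

Yes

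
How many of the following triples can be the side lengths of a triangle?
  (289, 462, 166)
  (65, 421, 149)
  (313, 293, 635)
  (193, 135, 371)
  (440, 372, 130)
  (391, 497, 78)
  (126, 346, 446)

2

(166,289,462): 166+289 ≤ 462 → not valid
(65,149,421): 65+149 ≤ 421 → not valid
(293,313,635): 293+313 ≤ 635 → not valid
(135,193,371): 135+193 ≤ 371 → not valid
(130,372,440): 130+372 > 440 → valid
(78,391,497): 78+391 ≤ 497 → not valid
(126,346,446): 126+346 > 446 → valid
2 of the 7 triples form a triangle.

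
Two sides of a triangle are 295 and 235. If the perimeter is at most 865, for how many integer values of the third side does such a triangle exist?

Triangle inequality: 60 < x < 530. Perimeter ≤ 865 gives x ≤ 865 − 295 − 235 = 335.
So 60 < x ≤ 335; integers 61 through 335: 275 values.

275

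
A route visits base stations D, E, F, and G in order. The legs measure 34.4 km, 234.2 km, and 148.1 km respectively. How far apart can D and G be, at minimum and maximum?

51.7 ≤ DG ≤ 416.7 km

The maximum is all hops collinear in one direction: 34.4 + 234.2 + 148.1 = 416.7.
The longest hop is 234.2; the others sum to 182.5. Folding the others back against it leaves at least 234.2 − 182.5 = 51.7.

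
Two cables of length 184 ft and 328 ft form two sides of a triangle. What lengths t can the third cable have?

By the triangle inequality, t must be less than 184 + 328 = 512 and greater than |184 − 328| = 144.

144 < t < 512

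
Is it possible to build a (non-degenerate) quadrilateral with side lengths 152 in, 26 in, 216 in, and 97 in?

A quadrilateral exists iff every side is shorter than the sum of the others — equivalently, the longest side is less than the sum of the rest.
Longest side 216 < 275 (sum of the remaining 3), so yes.

Yes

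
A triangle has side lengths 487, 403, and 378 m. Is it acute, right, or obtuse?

Compare the square of the longest side to the sum of squares of the other two: 378² + 403² = 305293 > 237169 = 487².

acute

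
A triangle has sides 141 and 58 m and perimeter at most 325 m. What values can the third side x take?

83 < x ≤ 126

Triangle inequality alone gives 83 < x < 199.
The perimeter condition gives x ≤ 325 − 141 − 58 = 126.
Intersecting the two: 83 < x ≤ 126.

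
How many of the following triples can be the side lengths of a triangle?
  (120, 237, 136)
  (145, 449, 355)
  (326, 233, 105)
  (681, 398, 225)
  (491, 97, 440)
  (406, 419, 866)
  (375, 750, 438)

5

(120,136,237): 120+136 > 237 → valid
(145,355,449): 145+355 > 449 → valid
(105,233,326): 105+233 > 326 → valid
(225,398,681): 225+398 ≤ 681 → not valid
(97,440,491): 97+440 > 491 → valid
(406,419,866): 406+419 ≤ 866 → not valid
(375,438,750): 375+438 > 750 → valid
5 of the 7 triples form a triangle.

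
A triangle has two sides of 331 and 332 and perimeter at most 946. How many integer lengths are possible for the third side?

Triangle inequality: 1 < x < 663. Perimeter ≤ 946 gives x ≤ 946 − 331 − 332 = 283.
So 1 < x ≤ 283; integers 2 through 283: 282 values.

282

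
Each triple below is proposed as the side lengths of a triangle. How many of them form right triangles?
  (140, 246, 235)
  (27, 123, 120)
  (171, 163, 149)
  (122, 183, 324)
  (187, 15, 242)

(140,246,235): 140²+235² = 74825 > 60516 = 246² → acute
(27,123,120): 27²+120² = 15129 = 123² → right
(171,163,149): 149²+163² = 48770 > 29241 = 171² → acute
(122,183,324): 122+183 ≤ 324, not a triangle
(187,15,242): 15+187 ≤ 242, not a triangle
1 of the 5 is right.

1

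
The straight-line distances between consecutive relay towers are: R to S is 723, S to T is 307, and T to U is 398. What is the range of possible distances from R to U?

18 ≤ RU ≤ 1428

The maximum is all hops collinear in one direction: 723 + 307 + 398 = 1428.
The longest hop is 723; the others sum to 705. Folding the others back against it leaves at least 723 − 705 = 18.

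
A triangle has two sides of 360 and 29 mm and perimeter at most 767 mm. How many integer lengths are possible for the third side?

47

Triangle inequality: 331 < x < 389. Perimeter ≤ 767 gives x ≤ 767 − 360 − 29 = 378.
So 331 < x ≤ 378; integers 332 through 378: 47 values.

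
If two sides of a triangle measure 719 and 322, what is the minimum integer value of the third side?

The third side must be strictly greater than |719 − 322| = 397.
The smallest integer above 397 is 398.

398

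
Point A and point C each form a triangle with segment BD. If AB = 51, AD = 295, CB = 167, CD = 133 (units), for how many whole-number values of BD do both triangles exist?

55

From triangle ABD: 244 < BD < 346.
From triangle CBD: 34 < BD < 300.
Intersection: 244 < BD < 300, so integers 245 through 299: 55 values.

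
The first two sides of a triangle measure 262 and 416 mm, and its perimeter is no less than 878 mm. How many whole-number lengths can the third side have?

478

Triangle inequality: 154 < x < 678. Perimeter ≥ 878 gives x ≥ 878 − 262 − 416 = 200.
So 200 ≤ x < 678; integers 200 through 677: 478 values.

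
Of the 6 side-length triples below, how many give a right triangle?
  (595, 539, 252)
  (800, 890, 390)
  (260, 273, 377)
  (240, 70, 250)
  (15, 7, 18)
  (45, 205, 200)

(595,539,252): 252²+539² = 354025 = 595² → right
(800,890,390): 390²+800² = 792100 = 890² → right
(260,273,377): 260²+273² = 142129 = 377² → right
(240,70,250): 70²+240² = 62500 = 250² → right
(15,7,18): 7²+15² = 274 < 324 = 18² → obtuse
(45,205,200): 45²+200² = 42025 = 205² → right
5 of the 6 are right.

5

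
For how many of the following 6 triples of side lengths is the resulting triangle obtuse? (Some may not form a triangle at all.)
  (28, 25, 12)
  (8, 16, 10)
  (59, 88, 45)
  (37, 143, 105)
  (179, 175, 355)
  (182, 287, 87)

3

(28,25,12): 12²+25² = 769 < 784 = 28² → obtuse
(8,16,10): 8²+10² = 164 < 256 = 16² → obtuse
(59,88,45): 45²+59² = 5506 < 7744 = 88² → obtuse
(37,143,105): 37+105 ≤ 143, not a triangle
(179,175,355): 175+179 ≤ 355, not a triangle
(182,287,87): 87+182 ≤ 287, not a triangle
3 of the 6 are obtuse.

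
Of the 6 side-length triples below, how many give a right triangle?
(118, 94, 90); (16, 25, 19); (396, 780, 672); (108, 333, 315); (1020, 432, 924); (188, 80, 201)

3

(118,94,90): 90²+94² = 16936 > 13924 = 118² → acute
(16,25,19): 16²+19² = 617 < 625 = 25² → obtuse
(396,780,672): 396²+672² = 608400 = 780² → right
(108,333,315): 108²+315² = 110889 = 333² → right
(1020,432,924): 432²+924² = 1040400 = 1020² → right
(188,80,201): 80²+188² = 41744 > 40401 = 201² → acute
3 of the 6 are right.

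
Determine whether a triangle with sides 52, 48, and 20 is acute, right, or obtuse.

Compare the square of the longest side to the sum of squares of the other two: 20² + 48² = 2704 = 52².

right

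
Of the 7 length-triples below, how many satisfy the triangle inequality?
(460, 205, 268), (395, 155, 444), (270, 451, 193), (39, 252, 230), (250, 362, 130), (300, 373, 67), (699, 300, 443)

6

(205,268,460): 205+268 > 460 → valid
(155,395,444): 155+395 > 444 → valid
(193,270,451): 193+270 > 451 → valid
(39,230,252): 39+230 > 252 → valid
(130,250,362): 130+250 > 362 → valid
(67,300,373): 67+300 ≤ 373 → not valid
(300,443,699): 300+443 > 699 → valid
6 of the 7 triples form a triangle.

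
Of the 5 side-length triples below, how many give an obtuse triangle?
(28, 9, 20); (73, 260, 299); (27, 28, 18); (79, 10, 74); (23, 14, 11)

(28,9,20): 9²+20² = 481 < 784 = 28² → obtuse
(73,260,299): 73²+260² = 72929 < 89401 = 299² → obtuse
(27,28,18): 18²+27² = 1053 > 784 = 28² → acute
(79,10,74): 10²+74² = 5576 < 6241 = 79² → obtuse
(23,14,11): 11²+14² = 317 < 529 = 23² → obtuse
4 of the 5 are obtuse.

4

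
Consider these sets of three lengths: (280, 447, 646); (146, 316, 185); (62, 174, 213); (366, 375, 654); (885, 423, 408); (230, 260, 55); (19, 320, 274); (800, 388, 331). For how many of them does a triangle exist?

(280,447,646): 280+447 > 646 → valid
(146,185,316): 146+185 > 316 → valid
(62,174,213): 62+174 > 213 → valid
(366,375,654): 366+375 > 654 → valid
(408,423,885): 408+423 ≤ 885 → not valid
(55,230,260): 55+230 > 260 → valid
(19,274,320): 19+274 ≤ 320 → not valid
(331,388,800): 331+388 ≤ 800 → not valid
5 of the 8 triples form a triangle.

5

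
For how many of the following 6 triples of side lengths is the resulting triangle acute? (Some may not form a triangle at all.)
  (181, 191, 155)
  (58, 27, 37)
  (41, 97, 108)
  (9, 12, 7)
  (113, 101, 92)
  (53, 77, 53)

2

(181,191,155): 155²+181² = 56786 > 36481 = 191² → acute
(58,27,37): 27²+37² = 2098 < 3364 = 58² → obtuse
(41,97,108): 41²+97² = 11090 < 11664 = 108² → obtuse
(9,12,7): 7²+9² = 130 < 144 = 12² → obtuse
(113,101,92): 92²+101² = 18665 > 12769 = 113² → acute
(53,77,53): 53²+53² = 5618 < 5929 = 77² → obtuse
2 of the 6 are acute.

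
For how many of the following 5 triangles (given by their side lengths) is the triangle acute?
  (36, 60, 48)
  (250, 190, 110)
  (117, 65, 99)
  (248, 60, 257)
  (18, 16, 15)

2

(36,60,48): 36²+48² = 3600 = 60² → right
(250,190,110): 110²+190² = 48200 < 62500 = 250² → obtuse
(117,65,99): 65²+99² = 14026 > 13689 = 117² → acute
(248,60,257): 60²+248² = 65104 < 66049 = 257² → obtuse
(18,16,15): 15²+16² = 481 > 324 = 18² → acute
2 of the 5 are acute.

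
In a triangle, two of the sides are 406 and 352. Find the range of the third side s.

54 < s < 758

By the triangle inequality, s must be less than 406 + 352 = 758 and greater than |406 − 352| = 54.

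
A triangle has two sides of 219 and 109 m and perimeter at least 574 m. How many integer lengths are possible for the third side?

82

Triangle inequality: 110 < x < 328. Perimeter ≥ 574 gives x ≥ 574 − 219 − 109 = 246.
So 246 ≤ x < 328; integers 246 through 327: 82 values.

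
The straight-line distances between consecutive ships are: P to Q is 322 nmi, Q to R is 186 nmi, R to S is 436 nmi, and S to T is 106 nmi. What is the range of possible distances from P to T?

0 ≤ PT ≤ 1050 nmi

The maximum is all hops collinear in one direction: 322 + 186 + 436 + 106 = 1050.
The longest hop is 436; the others sum to 614. Since 436 ≤ 614, the path can fold back on itself completely, so the minimum distance is 0.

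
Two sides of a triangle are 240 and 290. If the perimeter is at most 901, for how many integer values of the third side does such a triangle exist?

Triangle inequality: 50 < x < 530. Perimeter ≤ 901 gives x ≤ 901 − 240 − 290 = 371.
So 50 < x ≤ 371; integers 51 through 371: 321 values.

321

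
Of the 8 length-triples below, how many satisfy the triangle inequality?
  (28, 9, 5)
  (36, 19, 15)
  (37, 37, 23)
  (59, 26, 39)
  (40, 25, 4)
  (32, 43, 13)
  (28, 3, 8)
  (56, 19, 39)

(5,9,28): 5+9 ≤ 28 → not valid
(15,19,36): 15+19 ≤ 36 → not valid
(23,37,37): 23+37 > 37 → valid
(26,39,59): 26+39 > 59 → valid
(4,25,40): 4+25 ≤ 40 → not valid
(13,32,43): 13+32 > 43 → valid
(3,8,28): 3+8 ≤ 28 → not valid
(19,39,56): 19+39 > 56 → valid
4 of the 8 triples form a triangle.

4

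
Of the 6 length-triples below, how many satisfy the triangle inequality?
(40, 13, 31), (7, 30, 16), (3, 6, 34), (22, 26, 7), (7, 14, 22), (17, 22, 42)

2

(13,31,40): 13+31 > 40 → valid
(7,16,30): 7+16 ≤ 30 → not valid
(3,6,34): 3+6 ≤ 34 → not valid
(7,22,26): 7+22 > 26 → valid
(7,14,22): 7+14 ≤ 22 → not valid
(17,22,42): 17+22 ≤ 42 → not valid
2 of the 6 triples form a triangle.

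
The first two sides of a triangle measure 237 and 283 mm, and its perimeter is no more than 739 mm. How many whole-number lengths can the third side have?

173

Triangle inequality: 46 < x < 520. Perimeter ≤ 739 gives x ≤ 739 − 237 − 283 = 219.
So 46 < x ≤ 219; integers 47 through 219: 173 values.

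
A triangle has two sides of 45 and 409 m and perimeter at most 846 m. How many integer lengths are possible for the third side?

Triangle inequality: 364 < x < 454. Perimeter ≤ 846 gives x ≤ 846 − 45 − 409 = 392.
So 364 < x ≤ 392; integers 365 through 392: 28 values.

28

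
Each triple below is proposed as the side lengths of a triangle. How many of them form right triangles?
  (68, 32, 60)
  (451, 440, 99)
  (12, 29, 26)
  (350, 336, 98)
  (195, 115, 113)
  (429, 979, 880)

(68,32,60): 32²+60² = 4624 = 68² → right
(451,440,99): 99²+440² = 203401 = 451² → right
(12,29,26): 12²+26² = 820 < 841 = 29² → obtuse
(350,336,98): 98²+336² = 122500 = 350² → right
(195,115,113): 113²+115² = 25994 < 38025 = 195² → obtuse
(429,979,880): 429²+880² = 958441 = 979² → right
4 of the 6 are right.

4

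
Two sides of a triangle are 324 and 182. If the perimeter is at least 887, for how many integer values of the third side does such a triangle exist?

Triangle inequality: 142 < x < 506. Perimeter ≥ 887 gives x ≥ 887 − 324 − 182 = 381.
So 381 ≤ x < 506; integers 381 through 505: 125 values.

125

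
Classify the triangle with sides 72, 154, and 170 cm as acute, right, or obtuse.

right

Compare the square of the longest side to the sum of squares of the other two: 72² + 154² = 28900 = 170².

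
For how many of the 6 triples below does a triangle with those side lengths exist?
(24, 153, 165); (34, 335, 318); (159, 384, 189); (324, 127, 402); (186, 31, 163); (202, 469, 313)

(24,153,165): 24+153 > 165 → valid
(34,318,335): 34+318 > 335 → valid
(159,189,384): 159+189 ≤ 384 → not valid
(127,324,402): 127+324 > 402 → valid
(31,163,186): 31+163 > 186 → valid
(202,313,469): 202+313 > 469 → valid
5 of the 6 triples form a triangle.

5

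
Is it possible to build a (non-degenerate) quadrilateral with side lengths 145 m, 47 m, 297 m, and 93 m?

No

For a quadrilateral, each side must be shorter than the sum of the others.
Here the longest side is 297, but the remaining 3 sides sum to only 285.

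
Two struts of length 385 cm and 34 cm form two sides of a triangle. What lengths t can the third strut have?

By the triangle inequality, t must be less than 385 + 34 = 419 and greater than |385 − 34| = 351.

351 < t < 419 (cm)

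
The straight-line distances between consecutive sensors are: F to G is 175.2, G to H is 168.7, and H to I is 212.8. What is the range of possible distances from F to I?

0 ≤ FI ≤ 556.7

The maximum is all hops collinear in one direction: 175.2 + 168.7 + 212.8 = 556.7.
The longest hop is 212.8; the others sum to 343.9. Since 212.8 ≤ 343.9, the path can fold back on itself completely, so the minimum distance is 0.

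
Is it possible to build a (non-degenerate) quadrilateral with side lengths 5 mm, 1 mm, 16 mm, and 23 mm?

No

For a quadrilateral, each side must be shorter than the sum of the others.
Here the longest side is 23, but the remaining 3 sides sum to only 22.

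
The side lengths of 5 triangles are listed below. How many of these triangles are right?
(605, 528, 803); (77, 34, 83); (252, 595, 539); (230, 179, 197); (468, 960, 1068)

(605,528,803): 528²+605² = 644809 = 803² → right
(77,34,83): 34²+77² = 7085 > 6889 = 83² → acute
(252,595,539): 252²+539² = 354025 = 595² → right
(230,179,197): 179²+197² = 70850 > 52900 = 230² → acute
(468,960,1068): 468²+960² = 1140624 = 1068² → right
3 of the 5 are right.

3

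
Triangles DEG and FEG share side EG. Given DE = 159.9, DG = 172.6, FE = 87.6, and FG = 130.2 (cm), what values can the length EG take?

42.6 < EG < 217.8

From triangle DEG: |159.9 − 172.6| < EG < 159.9 + 172.6, i.e. 12.7 < EG < 332.5.
From triangle FEG: 42.6 < EG < 217.8.
Both must hold, so EG lies in the intersection.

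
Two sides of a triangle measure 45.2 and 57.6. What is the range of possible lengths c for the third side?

12.4 < c < 102.8

By the triangle inequality, c must be less than 45.2 + 57.6 = 102.8 and greater than |45.2 − 57.6| = 12.4.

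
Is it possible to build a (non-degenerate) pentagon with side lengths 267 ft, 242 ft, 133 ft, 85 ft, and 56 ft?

Yes

A pentagon exists iff every side is shorter than the sum of the others — equivalently, the longest side is less than the sum of the rest.
Longest side 267 < 516 (sum of the remaining 4), so yes.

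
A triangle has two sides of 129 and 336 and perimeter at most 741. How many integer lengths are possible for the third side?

Triangle inequality: 207 < x < 465. Perimeter ≤ 741 gives x ≤ 741 − 129 − 336 = 276.
So 207 < x ≤ 276; integers 208 through 276: 69 values.

69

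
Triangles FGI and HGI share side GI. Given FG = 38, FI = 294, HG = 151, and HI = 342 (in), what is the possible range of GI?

From triangle FGI: |38 − 294| < GI < 38 + 294, i.e. 256 < GI < 332.
From triangle HGI: 191 < GI < 493.
Both must hold, so GI lies in the intersection.

256 < GI < 332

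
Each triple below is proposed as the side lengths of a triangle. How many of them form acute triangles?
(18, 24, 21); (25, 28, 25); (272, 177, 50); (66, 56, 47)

(18,24,21): 18²+21² = 765 > 576 = 24² → acute
(25,28,25): 25²+25² = 1250 > 784 = 28² → acute
(272,177,50): 50+177 ≤ 272, not a triangle
(66,56,47): 47²+56² = 5345 > 4356 = 66² → acute
3 of the 4 are acute.

3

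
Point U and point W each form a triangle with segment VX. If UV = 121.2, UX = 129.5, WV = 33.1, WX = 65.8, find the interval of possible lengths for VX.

32.7 < VX < 98.9

From triangle UVX: |121.2 − 129.5| < VX < 121.2 + 129.5, i.e. 8.3 < VX < 250.7.
From triangle WVX: 32.7 < VX < 98.9.
Both must hold, so VX lies in the intersection.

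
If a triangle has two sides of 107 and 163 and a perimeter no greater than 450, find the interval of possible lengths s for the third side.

56 < s ≤ 180

Triangle inequality alone gives 56 < s < 270.
The perimeter condition gives s ≤ 450 − 107 − 163 = 180.
Intersecting the two: 56 < s ≤ 180.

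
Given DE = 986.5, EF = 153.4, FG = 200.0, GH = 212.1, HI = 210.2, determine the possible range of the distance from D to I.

The maximum is all hops collinear in one direction: 986.5 + 153.4 + 200.0 + 212.1 + 210.2 = 1762.2.
The longest hop is 986.5; the others sum to 775.7. Folding the others back against it leaves at least 986.5 − 775.7 = 210.8.

210.8 ≤ DI ≤ 1762.2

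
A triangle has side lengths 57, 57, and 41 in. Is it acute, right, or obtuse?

acute

Compare the square of the longest side to the sum of squares of the other two: 41² + 57² = 4930 > 3249 = 57².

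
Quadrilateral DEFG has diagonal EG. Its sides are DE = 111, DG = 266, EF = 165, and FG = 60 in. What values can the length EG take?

From triangle DEG: |111 − 266| < EG < 111 + 266, i.e. 155 < EG < 377.
From triangle FEG: 105 < EG < 225.
Both must hold, so EG lies in the intersection.

155 < EG < 225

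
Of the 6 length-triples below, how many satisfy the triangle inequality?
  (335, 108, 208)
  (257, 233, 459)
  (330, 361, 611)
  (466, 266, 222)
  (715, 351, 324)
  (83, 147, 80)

4

(108,208,335): 108+208 ≤ 335 → not valid
(233,257,459): 233+257 > 459 → valid
(330,361,611): 330+361 > 611 → valid
(222,266,466): 222+266 > 466 → valid
(324,351,715): 324+351 ≤ 715 → not valid
(80,83,147): 80+83 > 147 → valid
4 of the 6 triples form a triangle.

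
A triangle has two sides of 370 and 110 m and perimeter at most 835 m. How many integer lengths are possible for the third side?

Triangle inequality: 260 < x < 480. Perimeter ≤ 835 gives x ≤ 835 − 370 − 110 = 355.
So 260 < x ≤ 355; integers 261 through 355: 95 values.

95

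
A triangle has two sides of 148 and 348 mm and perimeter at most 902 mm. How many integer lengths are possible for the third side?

Triangle inequality: 200 < x < 496. Perimeter ≤ 902 gives x ≤ 902 − 148 − 348 = 406.
So 200 < x ≤ 406; integers 201 through 406: 206 values.

206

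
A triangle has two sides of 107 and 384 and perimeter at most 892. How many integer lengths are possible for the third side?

124

Triangle inequality: 277 < x < 491. Perimeter ≤ 892 gives x ≤ 892 − 107 − 384 = 401.
So 277 < x ≤ 401; integers 278 through 401: 124 values.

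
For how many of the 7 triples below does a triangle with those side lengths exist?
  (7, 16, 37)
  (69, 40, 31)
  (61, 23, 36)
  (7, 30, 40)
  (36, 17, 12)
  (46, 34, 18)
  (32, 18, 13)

(7,16,37): 7+16 ≤ 37 → not valid
(31,40,69): 31+40 > 69 → valid
(23,36,61): 23+36 ≤ 61 → not valid
(7,30,40): 7+30 ≤ 40 → not valid
(12,17,36): 12+17 ≤ 36 → not valid
(18,34,46): 18+34 > 46 → valid
(13,18,32): 13+18 ≤ 32 → not valid
2 of the 7 triples form a triangle.

2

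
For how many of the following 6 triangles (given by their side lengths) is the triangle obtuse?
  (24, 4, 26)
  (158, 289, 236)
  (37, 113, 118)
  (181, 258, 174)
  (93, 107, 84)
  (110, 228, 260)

4

(24,4,26): 4²+24² = 592 < 676 = 26² → obtuse
(158,289,236): 158²+236² = 80660 < 83521 = 289² → obtuse
(37,113,118): 37²+113² = 14138 > 13924 = 118² → acute
(181,258,174): 174²+181² = 63037 < 66564 = 258² → obtuse
(93,107,84): 84²+93² = 15705 > 11449 = 107² → acute
(110,228,260): 110²+228² = 64084 < 67600 = 260² → obtuse
4 of the 6 are obtuse.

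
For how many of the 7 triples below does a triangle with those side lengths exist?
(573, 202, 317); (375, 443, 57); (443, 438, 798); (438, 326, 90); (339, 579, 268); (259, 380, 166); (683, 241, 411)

3

(202,317,573): 202+317 ≤ 573 → not valid
(57,375,443): 57+375 ≤ 443 → not valid
(438,443,798): 438+443 > 798 → valid
(90,326,438): 90+326 ≤ 438 → not valid
(268,339,579): 268+339 > 579 → valid
(166,259,380): 166+259 > 380 → valid
(241,411,683): 241+411 ≤ 683 → not valid
3 of the 7 triples form a triangle.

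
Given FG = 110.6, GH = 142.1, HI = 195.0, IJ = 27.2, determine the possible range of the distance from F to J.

The maximum is all hops collinear in one direction: 110.6 + 142.1 + 195.0 + 27.2 = 474.9.
The longest hop is 195.0; the others sum to 279.9. Since 195.0 ≤ 279.9, the path can fold back on itself completely, so the minimum distance is 0.

0 ≤ FJ ≤ 474.9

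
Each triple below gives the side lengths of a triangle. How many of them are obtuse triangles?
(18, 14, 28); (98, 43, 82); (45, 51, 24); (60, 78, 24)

(18,14,28): 14²+18² = 520 < 784 = 28² → obtuse
(98,43,82): 43²+82² = 8573 < 9604 = 98² → obtuse
(45,51,24): 24²+45² = 2601 = 51² → right
(60,78,24): 24²+60² = 4176 < 6084 = 78² → obtuse
3 of the 4 are obtuse.

3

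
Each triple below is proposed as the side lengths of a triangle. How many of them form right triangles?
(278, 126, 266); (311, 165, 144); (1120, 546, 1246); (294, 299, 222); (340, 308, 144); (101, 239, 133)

2

(278,126,266): 126²+266² = 86632 > 77284 = 278² → acute
(311,165,144): 144+165 ≤ 311, not a triangle
(1120,546,1246): 546²+1120² = 1552516 = 1246² → right
(294,299,222): 222²+294² = 135720 > 89401 = 299² → acute
(340,308,144): 144²+308² = 115600 = 340² → right
(101,239,133): 101+133 ≤ 239, not a triangle
2 of the 6 are right.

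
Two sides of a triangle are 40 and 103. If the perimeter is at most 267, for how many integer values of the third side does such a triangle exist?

61

Triangle inequality: 63 < x < 143. Perimeter ≤ 267 gives x ≤ 267 − 40 − 103 = 124.
So 63 < x ≤ 124; integers 64 through 124: 61 values.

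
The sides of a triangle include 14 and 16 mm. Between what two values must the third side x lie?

By the triangle inequality, x must be less than 14 + 16 = 30 and greater than |14 − 16| = 2.

2 < x < 30 (mm)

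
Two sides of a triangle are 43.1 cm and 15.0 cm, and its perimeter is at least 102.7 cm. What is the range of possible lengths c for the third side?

Triangle inequality alone gives 28.1 < c < 58.1.
The perimeter condition gives c ≥ 102.7 − 43.1 − 15.0 = 44.6.
Intersecting the two: 44.6 ≤ c < 58.1.

44.6 ≤ c < 58.1 cm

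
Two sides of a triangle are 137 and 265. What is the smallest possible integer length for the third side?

The third side must be strictly greater than |137 − 265| = 128.
The smallest integer above 128 is 129.

129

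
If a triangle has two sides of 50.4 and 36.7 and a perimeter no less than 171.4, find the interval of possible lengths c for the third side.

Triangle inequality alone gives 13.7 < c < 87.1.
The perimeter condition gives c ≥ 171.4 − 50.4 − 36.7 = 84.3.
Intersecting the two: 84.3 ≤ c < 87.1.

84.3 ≤ c < 87.1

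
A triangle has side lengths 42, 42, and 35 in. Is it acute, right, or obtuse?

Compare the square of the longest side to the sum of squares of the other two: 35² + 42² = 2989 > 1764 = 42².

acute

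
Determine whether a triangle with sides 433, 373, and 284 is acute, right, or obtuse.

Compare the square of the longest side to the sum of squares of the other two: 284² + 373² = 219785 > 187489 = 433².

acute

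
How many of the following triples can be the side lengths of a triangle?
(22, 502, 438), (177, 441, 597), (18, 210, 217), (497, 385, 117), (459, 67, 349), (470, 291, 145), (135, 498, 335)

3

(22,438,502): 22+438 ≤ 502 → not valid
(177,441,597): 177+441 > 597 → valid
(18,210,217): 18+210 > 217 → valid
(117,385,497): 117+385 > 497 → valid
(67,349,459): 67+349 ≤ 459 → not valid
(145,291,470): 145+291 ≤ 470 → not valid
(135,335,498): 135+335 ≤ 498 → not valid
3 of the 7 triples form a triangle.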